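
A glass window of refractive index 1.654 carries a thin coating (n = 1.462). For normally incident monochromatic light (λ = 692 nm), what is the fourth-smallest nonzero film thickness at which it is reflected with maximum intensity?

Top surface (1.0 → 1.462): reflection off a higher-index medium gives a half-wave phase shift.
Bottom surface (1.462 → 1.654): reflection off a higher-index medium gives a half-wave phase shift.
Net: no relative phase inversion (both shifts match).
So the condition for constructive reflection is 2 n t = m λ.
The fourth-smallest nonzero thickness corresponds to m = 4: t = m λ / (2 n) = 4.00 × 692 / (2 × 1.462) = 947 nm.

947 nm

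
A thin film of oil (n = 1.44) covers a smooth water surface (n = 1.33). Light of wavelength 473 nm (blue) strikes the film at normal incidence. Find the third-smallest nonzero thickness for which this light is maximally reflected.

411 nm

At the upper boundary (n = 1.0 to n = 1.44) the reflected ray undergoes a half-wave phase shift.
Bottom surface (1.44 → 1.33): reflection off a lower-index medium gives no phase shift.
Exactly one π shift → a net half-wave offset.
For maximum reflection here: 2 n t = (m + ½) λ.
The third-smallest nonzero thickness corresponds to m = 2: t = (m + ½) λ / (2 n) = 2.50 × 473 / (2 × 1.44) = 411 nm.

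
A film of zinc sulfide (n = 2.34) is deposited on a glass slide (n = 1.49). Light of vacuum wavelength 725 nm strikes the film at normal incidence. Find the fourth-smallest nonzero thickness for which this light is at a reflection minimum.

620 nm

Top surface (1.0 → 2.34): reflection off a higher-index medium gives a half-wave phase shift.
Bottom surface (2.34 → 1.49): reflection off a lower-index medium gives no phase shift.
Net: one phase inversion between the two reflected rays.
With one net inversion, destructive interference in reflection requires 2 n t = m λ.
The fourth-smallest nonzero thickness corresponds to m = 4: t = m λ / (2 n) = 4.00 × 725 / (2 × 2.34) = 620 nm.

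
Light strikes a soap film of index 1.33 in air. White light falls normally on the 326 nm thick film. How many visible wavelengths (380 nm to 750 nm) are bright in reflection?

At the upper boundary (n = 1.0 to n = 1.33) the reflected ray undergoes a half-wave phase shift.
Ray reflecting at the bottom interface goes from n = 1.33 toward n = 1.0: no phase shift.
Exactly one π shift → a net half-wave offset.
For bright reflection here: 2 n t = (m + ½) λ.
λ = 2 n t / (m + ½) = 867 / (m + ½) nm.
m=0: 1734 nm (IR); m=1: 578 nm (visible); m=2: 347 nm (UV).

1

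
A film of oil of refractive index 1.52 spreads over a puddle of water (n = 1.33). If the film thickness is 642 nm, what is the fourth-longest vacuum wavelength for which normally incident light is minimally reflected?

At the upper boundary (n = 1.0 to n = 1.52) the reflected ray undergoes a half-wave phase shift.
At the lower boundary (n = 1.52 to n = 1.33) the reflected ray undergoes no phase shift.
The two reflections differ by half a wavelength.
For weak reflection here: 2 n t = m λ.
λ = 2 n t / m. The fourth-longest wavelength is m = 4: λ = 2 × 1.52 × 642 / 4.00 = 488 nm.

488 nm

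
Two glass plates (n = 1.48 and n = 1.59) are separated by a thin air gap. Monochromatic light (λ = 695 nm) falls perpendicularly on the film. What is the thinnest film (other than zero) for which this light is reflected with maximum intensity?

Top surface (1.48 → 1.0): reflection off a lower-index medium gives no phase shift.
Bottom surface (1.0 → 1.59): reflection off a higher-index medium gives a half-wave phase shift.
The two reflections differ by half a wavelength.
With one net inversion, constructive interference in reflection requires 2 n t = (m + ½) λ.
Minimum at m = 0: t = λ / (4 n) = 695 / (4 × 1.0) = 174 nm.

174 nm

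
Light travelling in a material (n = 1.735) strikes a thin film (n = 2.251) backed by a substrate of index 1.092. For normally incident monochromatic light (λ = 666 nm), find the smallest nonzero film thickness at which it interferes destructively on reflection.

Ray reflecting at the top interface goes from n = 1.735 toward n = 2.251: a half-wave phase shift.
Bottom surface (2.251 → 1.092): reflection off a lower-index medium gives no phase shift.
The two reflections differ by half a wavelength.
With one net inversion, destructive interference in reflection requires 2 n t = m λ.
Minimum nonzero at m = 1: t = λ / (2 n) = 666 / (2 × 2.251) = 148 nm.

148 nm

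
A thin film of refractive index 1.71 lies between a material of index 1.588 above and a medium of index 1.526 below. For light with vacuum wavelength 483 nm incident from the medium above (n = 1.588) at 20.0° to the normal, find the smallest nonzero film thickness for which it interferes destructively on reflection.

At the upper boundary (n = 1.588 to n = 1.71) the reflected ray undergoes a half-wave phase shift.
Ray reflecting at the bottom interface goes from n = 1.71 toward n = 1.526: no phase shift.
The two reflections differ by half a wavelength.
So the condition for destructive reflection is 2 n t cos θ_r = m λ.
Snell's law: 1.588 sin 20.0° = 1.71 sin θ_r → sin θ_r = 0.318, cos θ_r = 0.948.
Minimum nonzero at m = 1: t = λ / (2 n cos θ_r) = 483 / (2 × 1.71 × 0.948) = 149 nm.

149 nm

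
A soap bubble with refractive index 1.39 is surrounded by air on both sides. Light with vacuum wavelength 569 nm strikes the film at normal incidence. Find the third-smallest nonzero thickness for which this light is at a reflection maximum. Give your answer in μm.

Top surface (1.0 → 1.39): reflection off a higher-index medium gives a half-wave phase shift.
Bottom surface (1.39 → 1.0): reflection off a lower-index medium gives no phase shift.
The two reflections differ by half a wavelength.
With one net inversion, constructive interference in reflection requires 2 n t = (m + ½) λ.
The third-smallest nonzero thickness corresponds to m = 2: t = (m + ½) λ / (2 n) = 2.50 × 569 / (2 × 1.39) = 512 nm.

0.512 μm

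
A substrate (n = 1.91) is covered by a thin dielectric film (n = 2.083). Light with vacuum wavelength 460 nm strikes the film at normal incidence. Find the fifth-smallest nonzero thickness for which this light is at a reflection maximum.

497 nm

Ray reflecting at the top interface goes from n = 1.0 toward n = 2.083: a half-wave phase shift.
At the lower boundary (n = 2.083 to n = 1.91) the reflected ray undergoes no phase shift.
Net: one phase inversion between the two reflected rays.
For strong reflection here: 2 n t = (m + ½) λ.
The fifth-smallest nonzero thickness corresponds to m = 4: t = (m + ½) λ / (2 n) = 4.50 × 460 / (2 × 2.083) = 497 nm.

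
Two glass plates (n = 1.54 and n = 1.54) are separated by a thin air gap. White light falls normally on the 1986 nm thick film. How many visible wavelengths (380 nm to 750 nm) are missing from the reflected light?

Ray reflecting at the top interface goes from n = 1.54 toward n = 1.0: no phase shift.
Bottom surface (1.0 → 1.54): reflection off a higher-index medium gives a half-wave phase shift.
Exactly one π shift → a net half-wave offset.
For dark reflection here: 2 n t = m λ.
λ = 2 n t / m = 3972 / m nm.
m=5: 794 nm (IR); m=6: 662 nm (visible); m=7: 567 nm (visible); m=8: 497 nm (visible); m=9: 441 nm (visible); m=10: 397 nm (visible); m=11: 361 nm (UV).

5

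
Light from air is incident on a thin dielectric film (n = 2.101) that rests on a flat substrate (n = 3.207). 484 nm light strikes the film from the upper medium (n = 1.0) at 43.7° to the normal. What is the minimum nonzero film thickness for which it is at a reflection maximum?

At the upper boundary (n = 1.0 to n = 2.101) the reflected ray undergoes a half-wave phase shift.
Ray reflecting at the bottom interface goes from n = 2.101 toward n = 3.207: a half-wave phase shift.
Zero or two π shifts → no net half-wave offset.
So the condition for constructive reflection is 2 n t cos θ_r = m λ.
Snell's law: 1.0 sin 43.7° = 2.101 sin θ_r → sin θ_r = 0.329, cos θ_r = 0.944.
Minimum nonzero at m = 1: t = λ / (2 n cos θ_r) = 484 / (2 × 2.101 × 0.944) = 122 nm.

122 nm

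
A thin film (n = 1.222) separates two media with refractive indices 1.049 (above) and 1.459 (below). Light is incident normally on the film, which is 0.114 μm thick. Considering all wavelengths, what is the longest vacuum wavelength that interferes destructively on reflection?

Top surface (1.049 → 1.222): reflection off a higher-index medium gives a half-wave phase shift.
Ray reflecting at the bottom interface goes from n = 1.222 toward n = 1.459: a half-wave phase shift.
Net: no relative phase inversion (both shifts match).
With no net inversion, destructive interference in reflection requires 2 n t = (m + ½) λ.
λ = 2 n t / (m + ½). The longest wavelength is m = 0: λ = 2 × 1.222 × 114 / 0.500 = 557 nm.

557 nm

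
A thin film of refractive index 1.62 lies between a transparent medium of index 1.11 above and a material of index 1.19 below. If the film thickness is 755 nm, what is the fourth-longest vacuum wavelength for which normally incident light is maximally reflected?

At the upper boundary (n = 1.11 to n = 1.62) the reflected ray undergoes a half-wave phase shift.
At the lower boundary (n = 1.62 to n = 1.19) the reflected ray undergoes no phase shift.
The two reflections differ by half a wavelength.
For strong reflection here: 2 n t = (m + ½) λ.
λ = 2 n t / (m + ½). The fourth-longest wavelength is m = 3: λ = 2 × 1.62 × 755 / 3.50 = 699 nm.

699 nm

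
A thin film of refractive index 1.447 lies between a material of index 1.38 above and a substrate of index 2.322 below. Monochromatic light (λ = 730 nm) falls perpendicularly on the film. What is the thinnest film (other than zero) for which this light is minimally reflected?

Ray reflecting at the top interface goes from n = 1.38 toward n = 1.447: a half-wave phase shift.
Bottom surface (1.447 → 2.322): reflection off a higher-index medium gives a half-wave phase shift.
Zero or two π shifts → no net half-wave offset.
With no net inversion, destructive interference in reflection requires 2 n t = (m + ½) λ.
Minimum at m = 0: t = λ / (4 n) = 730 / (4 × 1.447) = 126 nm.

126 nm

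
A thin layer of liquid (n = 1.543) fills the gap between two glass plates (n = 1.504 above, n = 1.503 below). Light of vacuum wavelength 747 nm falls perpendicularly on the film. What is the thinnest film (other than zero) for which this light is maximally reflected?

Top surface (1.504 → 1.543): reflection off a higher-index medium gives a half-wave phase shift.
At the lower boundary (n = 1.543 to n = 1.503) the reflected ray undergoes no phase shift.
Net: one phase inversion between the two reflected rays.
For strong reflection here: 2 n t = (m + ½) λ.
Minimum at m = 0: t = λ / (4 n) = 747 / (4 × 1.543) = 121 nm.

121 nm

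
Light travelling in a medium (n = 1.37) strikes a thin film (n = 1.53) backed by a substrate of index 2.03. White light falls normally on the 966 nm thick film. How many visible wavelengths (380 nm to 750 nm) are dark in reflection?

Ray reflecting at the top interface goes from n = 1.37 toward n = 1.53: a half-wave phase shift.
Ray reflecting at the bottom interface goes from n = 1.53 toward n = 2.03: a half-wave phase shift.
The two reflections carry the same phase change, so no net offset.
So the condition for destructive reflection is 2 n t = (m + ½) λ.
λ = 2 n t / (m + ½) = 2956 / (m + ½) nm.
m=3: 845 nm (IR); m=4: 657 nm (visible); m=5: 537 nm (visible); m=6: 455 nm (visible); m=7: 394 nm (visible); m=8: 348 nm (UV).

4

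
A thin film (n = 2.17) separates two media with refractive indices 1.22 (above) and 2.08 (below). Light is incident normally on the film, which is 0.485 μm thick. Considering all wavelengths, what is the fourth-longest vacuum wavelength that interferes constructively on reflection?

601 nm

Ray reflecting at the top interface goes from n = 1.22 toward n = 2.17: a half-wave phase shift.
Ray reflecting at the bottom interface goes from n = 2.17 toward n = 2.08: no phase shift.
The two reflections differ by half a wavelength.
With one net inversion, constructive interference in reflection requires 2 n t = (m + ½) λ.
λ = 2 n t / (m + ½). The fourth-longest wavelength is m = 3: λ = 2 × 2.17 × 485 / 3.50 = 601 nm.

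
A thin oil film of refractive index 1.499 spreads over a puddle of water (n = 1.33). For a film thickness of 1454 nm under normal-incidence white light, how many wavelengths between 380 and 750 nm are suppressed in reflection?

6

At the upper boundary (n = 1.0 to n = 1.499) the reflected ray undergoes a half-wave phase shift.
Bottom surface (1.499 → 1.33): reflection off a lower-index medium gives no phase shift.
Net: one phase inversion between the two reflected rays.
For minimum reflection here: 2 n t = m λ.
λ = 2 n t / m = 4359 / m nm.
m=5: 872 nm (IR); m=6: 727 nm (visible); m=7: 623 nm (visible); m=8: 545 nm (visible); m=9: 484 nm (visible); m=10: 436 nm (visible); m=11: 396 nm (visible); m=12: 363 nm (UV).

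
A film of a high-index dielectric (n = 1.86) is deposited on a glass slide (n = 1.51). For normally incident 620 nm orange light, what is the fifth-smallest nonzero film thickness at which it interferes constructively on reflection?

At the upper boundary (n = 1.0 to n = 1.86) the reflected ray undergoes a half-wave phase shift.
Bottom surface (1.86 → 1.51): reflection off a lower-index medium gives no phase shift.
Exactly one π shift → a net half-wave offset.
So the condition for constructive reflection is 2 n t = (m + ½) λ.
The fifth-smallest nonzero thickness corresponds to m = 4: t = (m + ½) λ / (2 n) = 4.50 × 620 / (2 × 1.86) = 750 nm.

750 nm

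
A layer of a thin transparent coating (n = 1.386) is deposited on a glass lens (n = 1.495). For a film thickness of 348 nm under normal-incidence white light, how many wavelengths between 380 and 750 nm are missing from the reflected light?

Top surface (1.0 → 1.386): reflection off a higher-index medium gives a half-wave phase shift.
Bottom surface (1.386 → 1.495): reflection off a higher-index medium gives a half-wave phase shift.
Zero or two π shifts → no net half-wave offset.
With no net inversion, destructive interference in reflection requires 2 n t = (m + ½) λ.
λ = 2 n t / (m + ½) = 965 / (m + ½) nm.
m=0: 1929 nm (IR); m=1: 643 nm (visible); m=2: 386 nm (visible); m=3: 276 nm (UV).

2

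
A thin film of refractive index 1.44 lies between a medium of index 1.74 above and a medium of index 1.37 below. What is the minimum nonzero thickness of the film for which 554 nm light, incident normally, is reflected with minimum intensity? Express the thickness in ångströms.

962 Å

Top surface (1.74 → 1.44): reflection off a lower-index medium gives no phase shift.
Bottom surface (1.44 → 1.37): reflection off a lower-index medium gives no phase shift.
Zero or two π shifts → no net half-wave offset.
For dark reflection here: 2 n t = (m + ½) λ.
Minimum at m = 0: t = λ / (4 n) = 554 / (4 × 1.44) = 96.2 nm.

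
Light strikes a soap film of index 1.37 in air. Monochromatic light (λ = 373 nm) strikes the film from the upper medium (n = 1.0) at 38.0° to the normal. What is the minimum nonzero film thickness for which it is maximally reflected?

At the upper boundary (n = 1.0 to n = 1.37) the reflected ray undergoes a half-wave phase shift.
Bottom surface (1.37 → 1.0): reflection off a lower-index medium gives no phase shift.
Net: one phase inversion between the two reflected rays.
With one net inversion, constructive interference in reflection requires 2 n t cos θ_r = (m + ½) λ.
Snell's law: 1.0 sin 38.0° = 1.37 sin θ_r → sin θ_r = 0.449, cos θ_r = 0.893.
Minimum at m = 0: t = λ / (4 n cos θ_r) = 373 / (4 × 1.37 × 0.893) = 76.2 nm.

76.2 nm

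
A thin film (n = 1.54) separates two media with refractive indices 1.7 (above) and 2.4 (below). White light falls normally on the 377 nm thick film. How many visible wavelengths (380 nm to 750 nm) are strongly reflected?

1

Top surface (1.7 → 1.54): reflection off a lower-index medium gives no phase shift.
Ray reflecting at the bottom interface goes from n = 1.54 toward n = 2.4: a half-wave phase shift.
Exactly one π shift → a net half-wave offset.
With one net inversion, constructive interference in reflection requires 2 n t = (m + ½) λ.
λ = 2 n t / (m + ½) = 1161 / (m + ½) nm.
m=1: 774 nm (IR); m=2: 464 nm (visible); m=3: 332 nm (UV).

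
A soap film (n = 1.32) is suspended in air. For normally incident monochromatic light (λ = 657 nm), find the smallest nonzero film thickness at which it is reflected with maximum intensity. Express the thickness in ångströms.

1244 Å

Top surface (1.0 → 1.32): reflection off a higher-index medium gives a half-wave phase shift.
At the lower boundary (n = 1.32 to n = 1.0) the reflected ray undergoes no phase shift.
Exactly one π shift → a net half-wave offset.
For bright reflection here: 2 n t = (m + ½) λ.
Minimum at m = 0: t = λ / (4 n) = 657 / (4 × 1.32) = 124 nm.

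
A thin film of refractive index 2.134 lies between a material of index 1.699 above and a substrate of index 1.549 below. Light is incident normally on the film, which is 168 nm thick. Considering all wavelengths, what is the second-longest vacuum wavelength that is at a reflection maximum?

Top surface (1.699 → 2.134): reflection off a higher-index medium gives a half-wave phase shift.
At the lower boundary (n = 2.134 to n = 1.549) the reflected ray undergoes no phase shift.
Net: one phase inversion between the two reflected rays.
With one net inversion, constructive interference in reflection requires 2 n t = (m + ½) λ.
λ = 2 n t / (m + ½). The second-longest wavelength is m = 1: λ = 2 × 2.134 × 168 / 1.50 = 478 nm.

478 nm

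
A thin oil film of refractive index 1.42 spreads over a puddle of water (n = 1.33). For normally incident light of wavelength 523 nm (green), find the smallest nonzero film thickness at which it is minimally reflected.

184 nm

Ray reflecting at the top interface goes from n = 1.0 toward n = 1.42: a half-wave phase shift.
Ray reflecting at the bottom interface goes from n = 1.42 toward n = 1.33: no phase shift.
The two reflections differ by half a wavelength.
So the condition for destructive reflection is 2 n t = m λ.
Minimum nonzero at m = 1: t = λ / (2 n) = 523 / (2 × 1.42) = 184 nm.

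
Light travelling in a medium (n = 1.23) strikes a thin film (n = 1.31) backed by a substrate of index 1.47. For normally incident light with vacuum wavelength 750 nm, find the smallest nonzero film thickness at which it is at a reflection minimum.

Ray reflecting at the top interface goes from n = 1.23 toward n = 1.31: a half-wave phase shift.
Ray reflecting at the bottom interface goes from n = 1.31 toward n = 1.47: a half-wave phase shift.
The two reflections carry the same phase change, so no net offset.
For minimum reflection here: 2 n t = (m + ½) λ.
Minimum at m = 0: t = λ / (4 n) = 750 / (4 × 1.31) = 143 nm.

143 nm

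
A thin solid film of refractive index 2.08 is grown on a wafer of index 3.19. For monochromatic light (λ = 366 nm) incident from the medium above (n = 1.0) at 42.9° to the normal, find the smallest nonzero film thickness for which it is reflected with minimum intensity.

Top surface (1.0 → 2.08): reflection off a higher-index medium gives a half-wave phase shift.
Ray reflecting at the bottom interface goes from n = 2.08 toward n = 3.19: a half-wave phase shift.
Net: no relative phase inversion (both shifts match).
With no net inversion, destructive interference in reflection requires 2 n t cos θ_r = (m + ½) λ.
Snell's law: 1.0 sin 42.9° = 2.08 sin θ_r → sin θ_r = 0.327, cos θ_r = 0.945.
Minimum at m = 0: t = λ / (4 n cos θ_r) = 366 / (4 × 2.08 × 0.945) = 46.6 nm.

46.6 nm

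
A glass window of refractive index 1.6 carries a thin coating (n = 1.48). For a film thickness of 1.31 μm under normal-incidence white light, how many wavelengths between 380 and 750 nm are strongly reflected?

Ray reflecting at the top interface goes from n = 1.0 toward n = 1.48: a half-wave phase shift.
Ray reflecting at the bottom interface goes from n = 1.48 toward n = 1.6: a half-wave phase shift.
Net: no relative phase inversion (both shifts match).
So the condition for constructive reflection is 2 n t = m λ.
λ = 2 n t / m = 3878 / m nm.
m=5: 776 nm (IR); m=6: 646 nm (visible); m=7: 554 nm (visible); m=8: 485 nm (visible); m=9: 431 nm (visible); m=10: 388 nm (visible); m=11: 353 nm (UV).

5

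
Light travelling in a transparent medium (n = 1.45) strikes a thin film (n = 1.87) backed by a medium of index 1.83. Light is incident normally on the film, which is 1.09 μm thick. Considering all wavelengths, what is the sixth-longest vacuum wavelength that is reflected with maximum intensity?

Top surface (1.45 → 1.87): reflection off a higher-index medium gives a half-wave phase shift.
Bottom surface (1.87 → 1.83): reflection off a lower-index medium gives no phase shift.
The two reflections differ by half a wavelength.
For maximum reflection here: 2 n t = (m + ½) λ.
λ = 2 n t / (m + ½). The sixth-longest wavelength is m = 5: λ = 2 × 1.87 × 1090 / 5.50 = 741 nm.

741 nm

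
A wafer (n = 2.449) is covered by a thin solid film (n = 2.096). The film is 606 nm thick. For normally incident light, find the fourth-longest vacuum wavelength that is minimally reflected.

Ray reflecting at the top interface goes from n = 1.0 toward n = 2.096: a half-wave phase shift.
Ray reflecting at the bottom interface goes from n = 2.096 toward n = 2.449: a half-wave phase shift.
The two reflections carry the same phase change, so no net offset.
For minimum reflection here: 2 n t = (m + ½) λ.
λ = 2 n t / (m + ½). The fourth-longest wavelength is m = 3: λ = 2 × 2.096 × 606 / 3.50 = 726 nm.

726 nm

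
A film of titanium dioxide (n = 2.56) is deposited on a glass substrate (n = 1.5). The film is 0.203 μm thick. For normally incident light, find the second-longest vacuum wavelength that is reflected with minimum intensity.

520 nm

Top surface (1.0 → 2.56): reflection off a higher-index medium gives a half-wave phase shift.
Ray reflecting at the bottom interface goes from n = 2.56 toward n = 1.5: no phase shift.
The two reflections differ by half a wavelength.
With one net inversion, destructive interference in reflection requires 2 n t = m λ.
λ = 2 n t / m. The second-longest wavelength is m = 2: λ = 2 × 2.56 × 203 / 2.00 = 520 nm.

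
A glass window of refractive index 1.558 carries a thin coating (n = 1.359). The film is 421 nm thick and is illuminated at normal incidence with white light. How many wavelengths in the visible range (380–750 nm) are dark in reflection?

1

At the upper boundary (n = 1.0 to n = 1.359) the reflected ray undergoes a half-wave phase shift.
Ray reflecting at the bottom interface goes from n = 1.359 toward n = 1.558: a half-wave phase shift.
Net: no relative phase inversion (both shifts match).
For dark reflection here: 2 n t = (m + ½) λ.
λ = 2 n t / (m + ½) = 1144 / (m + ½) nm.
m=1: 763 nm (IR); m=2: 458 nm (visible); m=3: 327 nm (UV).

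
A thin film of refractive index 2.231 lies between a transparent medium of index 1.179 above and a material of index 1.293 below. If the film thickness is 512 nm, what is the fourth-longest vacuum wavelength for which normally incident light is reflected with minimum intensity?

Ray reflecting at the top interface goes from n = 1.179 toward n = 2.231: a half-wave phase shift.
Bottom surface (2.231 → 1.293): reflection off a lower-index medium gives no phase shift.
The two reflections differ by half a wavelength.
So the condition for destructive reflection is 2 n t = m λ.
λ = 2 n t / m. The fourth-longest wavelength is m = 4: λ = 2 × 2.231 × 512 / 4.00 = 571 nm.

571 nm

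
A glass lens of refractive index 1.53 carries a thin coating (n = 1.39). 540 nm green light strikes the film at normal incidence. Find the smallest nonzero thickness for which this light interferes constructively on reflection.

Ray reflecting at the top interface goes from n = 1.0 toward n = 1.39: a half-wave phase shift.
Ray reflecting at the bottom interface goes from n = 1.39 toward n = 1.53: a half-wave phase shift.
The two reflections carry the same phase change, so no net offset.
For maximum reflection here: 2 n t = m λ.
The smallest nonzero thickness corresponds to m = 1: t = m λ / (2 n) = 1.00 × 540 / (2 × 1.39) = 194 nm.

194 nm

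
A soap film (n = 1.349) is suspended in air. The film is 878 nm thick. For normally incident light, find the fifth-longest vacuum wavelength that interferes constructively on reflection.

526 nm

At the upper boundary (n = 1.0 to n = 1.349) the reflected ray undergoes a half-wave phase shift.
Bottom surface (1.349 → 1.0): reflection off a lower-index medium gives no phase shift.
The two reflections differ by half a wavelength.
So the condition for constructive reflection is 2 n t = (m + ½) λ.
λ = 2 n t / (m + ½). The fifth-longest wavelength is m = 4: λ = 2 × 1.349 × 878 / 4.50 = 526 nm.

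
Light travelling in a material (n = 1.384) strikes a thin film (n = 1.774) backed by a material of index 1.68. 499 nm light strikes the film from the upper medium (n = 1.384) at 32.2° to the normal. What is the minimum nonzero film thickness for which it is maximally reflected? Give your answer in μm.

Ray reflecting at the top interface goes from n = 1.384 toward n = 1.774: a half-wave phase shift.
At the lower boundary (n = 1.774 to n = 1.68) the reflected ray undergoes no phase shift.
The two reflections differ by half a wavelength.
So the condition for constructive reflection is 2 n t cos θ_r = (m + ½) λ.
Snell's law: 1.384 sin 32.2° = 1.774 sin θ_r → sin θ_r = 0.416, cos θ_r = 0.909.
Minimum at m = 0: t = λ / (4 n cos θ_r) = 499 / (4 × 1.774 × 0.909) = 77.3 nm.

0.0773 μm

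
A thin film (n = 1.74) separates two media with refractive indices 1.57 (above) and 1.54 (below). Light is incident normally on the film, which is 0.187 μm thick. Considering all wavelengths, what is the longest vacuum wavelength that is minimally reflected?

Top surface (1.57 → 1.74): reflection off a higher-index medium gives a half-wave phase shift.
At the lower boundary (n = 1.74 to n = 1.54) the reflected ray undergoes no phase shift.
The two reflections differ by half a wavelength.
With one net inversion, destructive interference in reflection requires 2 n t = m λ.
λ = 2 n t / m. The longest wavelength is m = 1: λ = 2 × 1.74 × 187 / 1.00 = 651 nm.

651 nm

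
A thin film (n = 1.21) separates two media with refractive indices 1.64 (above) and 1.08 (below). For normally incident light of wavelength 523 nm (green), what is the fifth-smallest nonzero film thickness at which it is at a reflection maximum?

At the upper boundary (n = 1.64 to n = 1.21) the reflected ray undergoes no phase shift.
Ray reflecting at the bottom interface goes from n = 1.21 toward n = 1.08: no phase shift.
Zero or two π shifts → no net half-wave offset.
So the condition for constructive reflection is 2 n t = m λ.
The fifth-smallest nonzero thickness corresponds to m = 5: t = m λ / (2 n) = 5.00 × 523 / (2 × 1.21) = 1081 nm.

1081 nm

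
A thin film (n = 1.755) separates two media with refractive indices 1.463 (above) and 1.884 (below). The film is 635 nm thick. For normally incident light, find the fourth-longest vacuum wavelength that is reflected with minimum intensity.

637 nm

Top surface (1.463 → 1.755): reflection off a higher-index medium gives a half-wave phase shift.
Ray reflecting at the bottom interface goes from n = 1.755 toward n = 1.884: a half-wave phase shift.
Zero or two π shifts → no net half-wave offset.
For dark reflection here: 2 n t = (m + ½) λ.
λ = 2 n t / (m + ½). The fourth-longest wavelength is m = 3: λ = 2 × 1.755 × 635 / 3.50 = 637 nm.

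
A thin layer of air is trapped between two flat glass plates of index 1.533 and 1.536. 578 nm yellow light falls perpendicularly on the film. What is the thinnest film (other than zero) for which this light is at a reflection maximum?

145 nm

At the upper boundary (n = 1.533 to n = 1.0) the reflected ray undergoes no phase shift.
Bottom surface (1.0 → 1.536): reflection off a higher-index medium gives a half-wave phase shift.
Net: one phase inversion between the two reflected rays.
So the condition for constructive reflection is 2 n t = (m + ½) λ.
Minimum at m = 0: t = λ / (4 n) = 578 / (4 × 1.0) = 145 nm.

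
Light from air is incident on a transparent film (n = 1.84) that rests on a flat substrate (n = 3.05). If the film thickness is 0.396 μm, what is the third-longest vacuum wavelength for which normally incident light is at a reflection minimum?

Top surface (1.0 → 1.84): reflection off a higher-index medium gives a half-wave phase shift.
Ray reflecting at the bottom interface goes from n = 1.84 toward n = 3.05: a half-wave phase shift.
The two reflections carry the same phase change, so no net offset.
So the condition for destructive reflection is 2 n t = (m + ½) λ.
λ = 2 n t / (m + ½). The third-longest wavelength is m = 2: λ = 2 × 1.84 × 396 / 2.50 = 583 nm.

583 nm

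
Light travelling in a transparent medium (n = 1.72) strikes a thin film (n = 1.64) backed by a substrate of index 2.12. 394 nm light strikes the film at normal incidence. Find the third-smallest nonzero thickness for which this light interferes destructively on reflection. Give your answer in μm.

0.360 μm

Top surface (1.72 → 1.64): reflection off a lower-index medium gives no phase shift.
At the lower boundary (n = 1.64 to n = 2.12) the reflected ray undergoes a half-wave phase shift.
Exactly one π shift → a net half-wave offset.
With one net inversion, destructive interference in reflection requires 2 n t = m λ.
The third-smallest nonzero thickness corresponds to m = 3: t = m λ / (2 n) = 3.00 × 394 / (2 × 1.64) = 360 nm.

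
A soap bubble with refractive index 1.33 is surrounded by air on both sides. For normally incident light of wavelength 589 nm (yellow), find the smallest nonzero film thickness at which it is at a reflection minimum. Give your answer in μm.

0.221 μm

Top surface (1.0 → 1.33): reflection off a higher-index medium gives a half-wave phase shift.
At the lower boundary (n = 1.33 to n = 1.0) the reflected ray undergoes no phase shift.
Net: one phase inversion between the two reflected rays.
With one net inversion, destructive interference in reflection requires 2 n t = m λ.
Minimum nonzero at m = 1: t = λ / (2 n) = 589 / (2 × 1.33) = 221 nm.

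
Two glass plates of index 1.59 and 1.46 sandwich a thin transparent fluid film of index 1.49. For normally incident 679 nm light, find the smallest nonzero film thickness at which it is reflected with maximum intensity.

At the upper boundary (n = 1.59 to n = 1.49) the reflected ray undergoes no phase shift.
Bottom surface (1.49 → 1.46): reflection off a lower-index medium gives no phase shift.
The two reflections carry the same phase change, so no net offset.
For strong reflection here: 2 n t = m λ.
Minimum nonzero at m = 1: t = λ / (2 n) = 679 / (2 × 1.49) = 228 nm.

228 nm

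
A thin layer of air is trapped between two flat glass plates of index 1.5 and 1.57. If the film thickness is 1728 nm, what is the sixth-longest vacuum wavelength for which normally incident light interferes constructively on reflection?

628 nm

At the upper boundary (n = 1.5 to n = 1.0) the reflected ray undergoes no phase shift.
Bottom surface (1.0 → 1.57): reflection off a higher-index medium gives a half-wave phase shift.
Exactly one π shift → a net half-wave offset.
So the condition for constructive reflection is 2 n t = (m + ½) λ.
λ = 2 n t / (m + ½). The sixth-longest wavelength is m = 5: λ = 2 × 1.0 × 1728 / 5.50 = 628 nm.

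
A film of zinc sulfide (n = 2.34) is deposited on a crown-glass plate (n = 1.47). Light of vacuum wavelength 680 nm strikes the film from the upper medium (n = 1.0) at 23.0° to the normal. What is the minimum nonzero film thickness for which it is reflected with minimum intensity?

At the upper boundary (n = 1.0 to n = 2.34) the reflected ray undergoes a half-wave phase shift.
Ray reflecting at the bottom interface goes from n = 2.34 toward n = 1.47: no phase shift.
Net: one phase inversion between the two reflected rays.
For minimum reflection here: 2 n t cos θ_r = m λ.
Snell's law: 1.0 sin 23.0° = 2.34 sin θ_r → sin θ_r = 0.167, cos θ_r = 0.986.
Minimum nonzero at m = 1: t = λ / (2 n cos θ_r) = 680 / (2 × 2.34 × 0.986) = 147 nm.

147 nm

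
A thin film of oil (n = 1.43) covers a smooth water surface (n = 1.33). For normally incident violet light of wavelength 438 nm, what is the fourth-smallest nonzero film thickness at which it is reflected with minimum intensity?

At the upper boundary (n = 1.0 to n = 1.43) the reflected ray undergoes a half-wave phase shift.
Bottom surface (1.43 → 1.33): reflection off a lower-index medium gives no phase shift.
Exactly one π shift → a net half-wave offset.
For dark reflection here: 2 n t = m λ.
The fourth-smallest nonzero thickness corresponds to m = 4: t = m λ / (2 n) = 4.00 × 438 / (2 × 1.43) = 613 nm.

613 nm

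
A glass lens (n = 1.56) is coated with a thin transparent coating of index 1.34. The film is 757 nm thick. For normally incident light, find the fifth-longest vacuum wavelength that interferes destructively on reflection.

451 nm

Ray reflecting at the top interface goes from n = 1.0 toward n = 1.34: a half-wave phase shift.
Ray reflecting at the bottom interface goes from n = 1.34 toward n = 1.56: a half-wave phase shift.
Zero or two π shifts → no net half-wave offset.
For minimum reflection here: 2 n t = (m + ½) λ.
λ = 2 n t / (m + ½). The fifth-longest wavelength is m = 4: λ = 2 × 1.34 × 757 / 4.50 = 451 nm.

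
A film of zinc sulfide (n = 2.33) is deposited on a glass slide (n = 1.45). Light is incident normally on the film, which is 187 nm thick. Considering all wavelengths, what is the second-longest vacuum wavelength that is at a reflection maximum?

Ray reflecting at the top interface goes from n = 1.0 toward n = 2.33: a half-wave phase shift.
Bottom surface (2.33 → 1.45): reflection off a lower-index medium gives no phase shift.
Exactly one π shift → a net half-wave offset.
For strong reflection here: 2 n t = (m + ½) λ.
λ = 2 n t / (m + ½). The second-longest wavelength is m = 1: λ = 2 × 2.33 × 187 / 1.50 = 581 nm.

581 nm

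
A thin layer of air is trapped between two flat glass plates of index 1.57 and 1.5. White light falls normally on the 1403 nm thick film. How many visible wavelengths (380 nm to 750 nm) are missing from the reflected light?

4

Top surface (1.57 → 1.0): reflection off a lower-index medium gives no phase shift.
Ray reflecting at the bottom interface goes from n = 1.0 toward n = 1.5: a half-wave phase shift.
Net: one phase inversion between the two reflected rays.
For minimum reflection here: 2 n t = m λ.
λ = 2 n t / m = 2806 / m nm.
m=3: 935 nm (IR); m=4: 702 nm (visible); m=5: 561 nm (visible); m=6: 468 nm (visible); m=7: 401 nm (visible); m=8: 351 nm (UV).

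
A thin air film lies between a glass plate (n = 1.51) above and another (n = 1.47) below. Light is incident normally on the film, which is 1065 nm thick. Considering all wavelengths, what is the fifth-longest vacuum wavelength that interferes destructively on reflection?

426 nm

Top surface (1.51 → 1.0): reflection off a lower-index medium gives no phase shift.
Bottom surface (1.0 → 1.47): reflection off a higher-index medium gives a half-wave phase shift.
Net: one phase inversion between the two reflected rays.
So the condition for destructive reflection is 2 n t = m λ.
λ = 2 n t / m. The fifth-longest wavelength is m = 5: λ = 2 × 1.0 × 1065 / 5.00 = 426 nm.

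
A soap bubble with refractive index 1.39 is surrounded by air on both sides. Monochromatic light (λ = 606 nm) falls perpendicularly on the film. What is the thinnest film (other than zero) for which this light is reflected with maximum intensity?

Ray reflecting at the top interface goes from n = 1.0 toward n = 1.39: a half-wave phase shift.
At the lower boundary (n = 1.39 to n = 1.0) the reflected ray undergoes no phase shift.
Net: one phase inversion between the two reflected rays.
For strong reflection here: 2 n t = (m + ½) λ.
Minimum at m = 0: t = λ / (4 n) = 606 / (4 × 1.39) = 109 nm.

109 nm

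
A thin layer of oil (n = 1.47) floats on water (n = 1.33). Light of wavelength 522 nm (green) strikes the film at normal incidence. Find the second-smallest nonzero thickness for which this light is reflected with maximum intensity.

Top surface (1.0 → 1.47): reflection off a higher-index medium gives a half-wave phase shift.
Ray reflecting at the bottom interface goes from n = 1.47 toward n = 1.33: no phase shift.
Exactly one π shift → a net half-wave offset.
For strong reflection here: 2 n t = (m + ½) λ.
The second-smallest nonzero thickness corresponds to m = 1: t = (m + ½) λ / (2 n) = 1.50 × 522 / (2 × 1.47) = 266 nm.

266 nm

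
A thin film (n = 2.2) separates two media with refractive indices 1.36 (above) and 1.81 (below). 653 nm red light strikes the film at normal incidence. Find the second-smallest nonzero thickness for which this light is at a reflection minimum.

Ray reflecting at the top interface goes from n = 1.36 toward n = 2.2: a half-wave phase shift.
At the lower boundary (n = 2.2 to n = 1.81) the reflected ray undergoes no phase shift.
Net: one phase inversion between the two reflected rays.
For weak reflection here: 2 n t = m λ.
The second-smallest nonzero thickness corresponds to m = 2: t = m λ / (2 n) = 2.00 × 653 / (2 × 2.2) = 297 nm.

297 nm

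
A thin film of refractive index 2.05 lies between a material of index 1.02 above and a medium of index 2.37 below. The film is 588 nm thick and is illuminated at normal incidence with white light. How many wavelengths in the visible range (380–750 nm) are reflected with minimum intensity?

Top surface (1.02 → 2.05): reflection off a higher-index medium gives a half-wave phase shift.
Ray reflecting at the bottom interface goes from n = 2.05 toward n = 2.37: a half-wave phase shift.
Net: no relative phase inversion (both shifts match).
So the condition for destructive reflection is 2 n t = (m + ½) λ.
λ = 2 n t / (m + ½) = 2411 / (m + ½) nm.
m=2: 964 nm (IR); m=3: 689 nm (visible); m=4: 536 nm (visible); m=5: 438 nm (visible); m=6: 371 nm (UV).

3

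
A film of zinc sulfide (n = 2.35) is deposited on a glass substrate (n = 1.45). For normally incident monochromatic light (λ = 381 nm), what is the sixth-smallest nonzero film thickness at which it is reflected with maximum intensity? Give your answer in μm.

Ray reflecting at the top interface goes from n = 1.0 toward n = 2.35: a half-wave phase shift.
At the lower boundary (n = 2.35 to n = 1.45) the reflected ray undergoes no phase shift.
Net: one phase inversion between the two reflected rays.
For maximum reflection here: 2 n t = (m + ½) λ.
The sixth-smallest nonzero thickness corresponds to m = 5: t = (m + ½) λ / (2 n) = 5.50 × 381 / (2 × 2.35) = 446 nm.

0.446 μm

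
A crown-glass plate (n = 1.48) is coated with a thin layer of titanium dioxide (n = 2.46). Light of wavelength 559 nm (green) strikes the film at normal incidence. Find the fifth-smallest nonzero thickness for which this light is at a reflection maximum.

511 nm

Top surface (1.0 → 2.46): reflection off a higher-index medium gives a half-wave phase shift.
Ray reflecting at the bottom interface goes from n = 2.46 toward n = 1.48: no phase shift.
The two reflections differ by half a wavelength.
So the condition for constructive reflection is 2 n t = (m + ½) λ.
The fifth-smallest nonzero thickness corresponds to m = 4: t = (m + ½) λ / (2 n) = 4.50 × 559 / (2 × 2.46) = 511 nm.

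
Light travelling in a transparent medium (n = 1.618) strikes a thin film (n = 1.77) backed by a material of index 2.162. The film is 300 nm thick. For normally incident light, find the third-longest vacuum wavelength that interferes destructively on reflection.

425 nm

Top surface (1.618 → 1.77): reflection off a higher-index medium gives a half-wave phase shift.
At the lower boundary (n = 1.77 to n = 2.162) the reflected ray undergoes a half-wave phase shift.
Net: no relative phase inversion (both shifts match).
For minimum reflection here: 2 n t = (m + ½) λ.
λ = 2 n t / (m + ½). The third-longest wavelength is m = 2: λ = 2 × 1.77 × 300 / 2.50 = 425 nm.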